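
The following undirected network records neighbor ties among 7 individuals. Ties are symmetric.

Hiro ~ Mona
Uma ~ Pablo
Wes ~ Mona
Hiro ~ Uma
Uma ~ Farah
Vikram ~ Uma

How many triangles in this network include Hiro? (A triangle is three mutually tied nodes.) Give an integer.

Hiro's neighbors are Mona and Uma, but none of them are tied to each other, so no triangle contains Hiro.

0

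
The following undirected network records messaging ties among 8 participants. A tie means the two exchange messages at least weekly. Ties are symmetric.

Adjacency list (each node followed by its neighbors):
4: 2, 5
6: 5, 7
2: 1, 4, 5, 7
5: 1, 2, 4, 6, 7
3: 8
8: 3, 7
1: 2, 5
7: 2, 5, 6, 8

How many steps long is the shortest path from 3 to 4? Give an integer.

One shortest route is 3 – 8 – 7 – 2 – 4, which uses 4 edges, and at distance 3 from 3 we only reach {2, 5, 6}, which does not include 4. So d(3,4) = 4.

4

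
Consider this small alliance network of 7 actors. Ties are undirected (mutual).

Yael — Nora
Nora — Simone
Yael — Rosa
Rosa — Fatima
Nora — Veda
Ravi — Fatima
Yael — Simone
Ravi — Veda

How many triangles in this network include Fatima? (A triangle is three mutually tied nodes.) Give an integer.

0

Fatima's neighbors are Ravi and Rosa, but none of them are tied to each other, so no triangle contains Fatima.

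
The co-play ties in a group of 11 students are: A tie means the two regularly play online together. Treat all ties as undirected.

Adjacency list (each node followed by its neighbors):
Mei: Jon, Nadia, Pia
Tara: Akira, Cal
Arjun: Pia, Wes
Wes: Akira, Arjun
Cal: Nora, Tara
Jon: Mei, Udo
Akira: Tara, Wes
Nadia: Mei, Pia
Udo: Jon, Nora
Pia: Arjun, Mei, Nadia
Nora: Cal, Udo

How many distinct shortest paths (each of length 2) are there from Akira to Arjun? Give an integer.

The shortest distance is 2, and the only length-2 path is Akira–Wes–Arjun. So there is exactly 1 shortest path.

1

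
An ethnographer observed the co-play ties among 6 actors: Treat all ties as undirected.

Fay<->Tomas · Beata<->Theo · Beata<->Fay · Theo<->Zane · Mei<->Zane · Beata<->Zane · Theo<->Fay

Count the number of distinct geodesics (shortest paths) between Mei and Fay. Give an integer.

The shortest distance is 3. The length-3 paths are: Mei–Zane–Theo–Fay; Mei–Zane–Beata–Fay.
That gives 2 distinct shortest paths.

2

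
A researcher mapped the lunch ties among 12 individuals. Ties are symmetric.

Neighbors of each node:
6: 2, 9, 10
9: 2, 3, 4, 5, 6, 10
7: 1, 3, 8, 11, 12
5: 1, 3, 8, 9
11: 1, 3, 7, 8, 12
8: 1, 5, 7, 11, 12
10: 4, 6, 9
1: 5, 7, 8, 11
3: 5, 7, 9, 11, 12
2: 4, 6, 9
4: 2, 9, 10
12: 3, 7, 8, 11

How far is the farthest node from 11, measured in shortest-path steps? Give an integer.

3

Distances from 11: 1:1, 2:3, 3:1, 4:3, 5:2, 6:3, 7:1, 8:1, 9:2, 10:3, 12:1.
The largest is 3 (to 4, 6, 2, and 10), so the eccentricity of 11 is 3.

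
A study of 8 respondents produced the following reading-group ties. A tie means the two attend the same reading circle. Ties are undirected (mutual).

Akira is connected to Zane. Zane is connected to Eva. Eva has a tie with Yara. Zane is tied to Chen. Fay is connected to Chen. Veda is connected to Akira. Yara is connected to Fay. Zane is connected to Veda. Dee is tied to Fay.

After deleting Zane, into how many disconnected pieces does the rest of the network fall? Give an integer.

Without Zane, the remaining ties split the others into: {Akira, Veda}; {Chen, Dee, Eva, Fay, Yara}.
That's 2 separate components.

2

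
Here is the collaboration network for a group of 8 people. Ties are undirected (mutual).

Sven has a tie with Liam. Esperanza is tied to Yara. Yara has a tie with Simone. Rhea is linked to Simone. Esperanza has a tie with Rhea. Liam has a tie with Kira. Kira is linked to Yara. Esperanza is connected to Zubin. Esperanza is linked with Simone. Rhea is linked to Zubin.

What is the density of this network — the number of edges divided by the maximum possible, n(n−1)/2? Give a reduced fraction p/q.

There are 10 edges and 8 nodes, so the maximum possible is C(8,2) = 28.
Density = 10/28 = 5/14.

5/14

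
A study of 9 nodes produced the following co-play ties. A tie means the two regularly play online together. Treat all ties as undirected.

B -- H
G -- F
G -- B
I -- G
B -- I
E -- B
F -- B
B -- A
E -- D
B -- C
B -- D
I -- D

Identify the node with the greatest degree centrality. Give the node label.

Degrees — A:1, B:8, C:1, D:3, E:2, F:2, G:3, H:1, I:3.
The maximum is 8, attained only by B.

B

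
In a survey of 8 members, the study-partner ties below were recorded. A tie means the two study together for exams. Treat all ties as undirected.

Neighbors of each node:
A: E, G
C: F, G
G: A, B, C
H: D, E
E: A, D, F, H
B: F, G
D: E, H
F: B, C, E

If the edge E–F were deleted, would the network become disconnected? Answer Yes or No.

No

Even without that edge, E still reaches F via E – A – G – B – F, so the network stays connected. Not a bridge.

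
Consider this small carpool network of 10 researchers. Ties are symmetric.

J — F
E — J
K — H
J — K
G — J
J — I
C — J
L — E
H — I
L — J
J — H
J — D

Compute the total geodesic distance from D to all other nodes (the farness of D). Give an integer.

Distances from D: C:2, E:2, F:2, G:2, H:2, I:2, J:1, K:2, L:2.
Sum = 2 + 2 + 2 + 2 + 2 + 2 + 1 + 2 + 2 = 17.

17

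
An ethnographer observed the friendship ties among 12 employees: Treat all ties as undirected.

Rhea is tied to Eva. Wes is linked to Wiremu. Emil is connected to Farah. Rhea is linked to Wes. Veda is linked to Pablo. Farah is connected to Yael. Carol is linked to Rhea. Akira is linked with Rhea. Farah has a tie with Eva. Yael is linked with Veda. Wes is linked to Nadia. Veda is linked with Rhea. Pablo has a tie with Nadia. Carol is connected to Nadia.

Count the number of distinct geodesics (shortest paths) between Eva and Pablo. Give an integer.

The shortest distance is 3, and the only length-3 path is Eva–Rhea–Veda–Pablo. So there is exactly 1 shortest path.

1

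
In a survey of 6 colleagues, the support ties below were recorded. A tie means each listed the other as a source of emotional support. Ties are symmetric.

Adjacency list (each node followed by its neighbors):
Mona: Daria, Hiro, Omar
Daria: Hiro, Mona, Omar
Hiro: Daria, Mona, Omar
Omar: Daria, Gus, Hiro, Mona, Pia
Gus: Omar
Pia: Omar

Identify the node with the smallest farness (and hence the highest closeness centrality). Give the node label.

Omar

Farness (sum of distances to all others) for each node — Daria:7, Gus:9, Hiro:7, Mona:7, Omar:5, Pia:9.
The smallest farness is 5, for Omar, so Omar has the highest closeness.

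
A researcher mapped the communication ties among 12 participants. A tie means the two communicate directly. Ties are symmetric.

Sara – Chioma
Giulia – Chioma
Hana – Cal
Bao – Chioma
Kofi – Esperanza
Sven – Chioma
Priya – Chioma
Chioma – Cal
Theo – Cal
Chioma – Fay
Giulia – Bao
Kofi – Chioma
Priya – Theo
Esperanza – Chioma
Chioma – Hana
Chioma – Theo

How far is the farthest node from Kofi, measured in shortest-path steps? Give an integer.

Distances from Kofi: Bao:2, Cal:2, Chioma:1, Esperanza:1, Fay:2, Giulia:2, Hana:2, Priya:2, Sara:2, Sven:2, Theo:2.
The largest is 2 (to Cal, Sara, Priya, Bao, Hana, Sven, Fay, Theo, and Giulia), so the eccentricity of Kofi is 2.

2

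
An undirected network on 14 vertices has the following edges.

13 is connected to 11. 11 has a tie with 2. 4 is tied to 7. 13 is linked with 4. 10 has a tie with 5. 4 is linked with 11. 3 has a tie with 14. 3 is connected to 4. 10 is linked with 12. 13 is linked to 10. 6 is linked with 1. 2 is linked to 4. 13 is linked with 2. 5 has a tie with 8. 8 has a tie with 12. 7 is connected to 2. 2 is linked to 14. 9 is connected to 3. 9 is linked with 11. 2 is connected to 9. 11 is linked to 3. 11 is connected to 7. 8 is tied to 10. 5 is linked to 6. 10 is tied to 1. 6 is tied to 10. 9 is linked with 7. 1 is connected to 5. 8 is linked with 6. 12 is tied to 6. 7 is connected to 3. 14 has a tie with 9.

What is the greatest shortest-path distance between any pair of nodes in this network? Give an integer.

4

Eccentricity of each node (its greatest distance to any other): 1:4, 2:3, 3:4, 4:3, 5:4, 6:4, 7:4, 8:4, 9:4, 10:3, 11:3, 12:4, 13:2, 14:4.
The maximum eccentricity is 4, realized for instance by the pair 5–7 via 5 – 10 – 13 – 11 – 7. So the diameter is 4.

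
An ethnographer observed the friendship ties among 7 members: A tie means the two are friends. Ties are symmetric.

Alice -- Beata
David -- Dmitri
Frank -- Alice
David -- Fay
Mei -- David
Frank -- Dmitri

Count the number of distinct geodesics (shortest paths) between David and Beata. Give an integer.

1

The shortest distance is 4, and the only length-4 path is David–Dmitri–Frank–Alice–Beata. So there is exactly 1 shortest path.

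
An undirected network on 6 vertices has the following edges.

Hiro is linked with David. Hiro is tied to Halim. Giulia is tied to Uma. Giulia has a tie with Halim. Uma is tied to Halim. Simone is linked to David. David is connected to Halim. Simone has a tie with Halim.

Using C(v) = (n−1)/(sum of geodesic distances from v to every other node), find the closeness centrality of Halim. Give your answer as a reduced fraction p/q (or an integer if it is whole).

1

Distances from Halim: David:1, Giulia:1, Hiro:1, Simone:1, Uma:1. Sum = 5.
n = 6, so closeness = 5/5 = 1.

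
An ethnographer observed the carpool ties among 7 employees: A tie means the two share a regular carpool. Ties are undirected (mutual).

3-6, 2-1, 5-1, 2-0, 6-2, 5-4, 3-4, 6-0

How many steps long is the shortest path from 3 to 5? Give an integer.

One shortest route is 3 – 4 – 5, which uses 2 edges, and 3 and 5 are not directly tied, so nothing shorter exists. So d(3,5) = 2.

2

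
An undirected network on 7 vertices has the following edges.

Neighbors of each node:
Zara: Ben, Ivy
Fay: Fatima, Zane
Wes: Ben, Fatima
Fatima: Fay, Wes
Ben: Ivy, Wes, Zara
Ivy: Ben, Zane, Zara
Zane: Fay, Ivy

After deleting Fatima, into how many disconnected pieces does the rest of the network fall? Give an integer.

Fatima's neighbors (Fay and Wes) remain reachable from one another through other ties, so the rest of the network stays in one piece.

1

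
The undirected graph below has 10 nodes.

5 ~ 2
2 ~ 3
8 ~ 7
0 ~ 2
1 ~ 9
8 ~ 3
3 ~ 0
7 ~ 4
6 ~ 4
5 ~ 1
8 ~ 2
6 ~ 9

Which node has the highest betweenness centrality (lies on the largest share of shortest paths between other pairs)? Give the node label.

2

Unnormalized betweenness of each node: 0:0, 1:41/6, 2:38/3, 3:11/6, 4:37/6, 5:53/6, 6:9/2, 7:49/6, 8:61/6, 9:29/6.
2 has the largest value, 38/3, making it the main broker — the node through which the most shortest paths run.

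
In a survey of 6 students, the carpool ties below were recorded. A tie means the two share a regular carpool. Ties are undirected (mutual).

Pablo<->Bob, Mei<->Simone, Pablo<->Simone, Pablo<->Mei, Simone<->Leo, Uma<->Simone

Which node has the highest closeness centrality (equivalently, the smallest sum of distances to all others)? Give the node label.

Simone

Farness (sum of distances to all others) for each node — Bob:11, Leo:10, Mei:8, Pablo:7, Simone:6, Uma:10.
The smallest farness is 6, for Simone, so Simone has the highest closeness.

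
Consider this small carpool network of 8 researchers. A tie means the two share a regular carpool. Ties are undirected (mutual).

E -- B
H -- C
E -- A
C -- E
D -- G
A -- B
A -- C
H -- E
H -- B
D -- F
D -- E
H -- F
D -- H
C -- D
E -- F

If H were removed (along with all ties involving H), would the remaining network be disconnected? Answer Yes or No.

Even without H, every remaining node can still reach every other (the residual graph is connected), so H is not a cut vertex.

No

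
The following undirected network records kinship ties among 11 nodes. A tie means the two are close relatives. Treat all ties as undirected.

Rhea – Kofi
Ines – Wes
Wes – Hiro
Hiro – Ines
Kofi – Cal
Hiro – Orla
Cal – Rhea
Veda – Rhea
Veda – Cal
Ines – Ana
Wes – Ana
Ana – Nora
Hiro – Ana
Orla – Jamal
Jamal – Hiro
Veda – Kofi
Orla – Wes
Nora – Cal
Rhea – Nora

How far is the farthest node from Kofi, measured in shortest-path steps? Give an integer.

Distances from Kofi: Ana:3, Cal:1, Hiro:4, Ines:4, Jamal:5, Nora:2, Orla:5, Rhea:1, Veda:1, Wes:4.
The largest is 5 (to Jamal and Orla), so the eccentricity of Kofi is 5.

5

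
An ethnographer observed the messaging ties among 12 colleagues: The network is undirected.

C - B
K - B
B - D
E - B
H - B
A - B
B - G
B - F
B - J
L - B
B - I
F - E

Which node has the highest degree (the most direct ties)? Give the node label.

B

Degrees — A:1, B:11, C:1, D:1, E:2, F:2, G:1, H:1, I:1, J:1, K:1, L:1.
The maximum is 11, attained only by B.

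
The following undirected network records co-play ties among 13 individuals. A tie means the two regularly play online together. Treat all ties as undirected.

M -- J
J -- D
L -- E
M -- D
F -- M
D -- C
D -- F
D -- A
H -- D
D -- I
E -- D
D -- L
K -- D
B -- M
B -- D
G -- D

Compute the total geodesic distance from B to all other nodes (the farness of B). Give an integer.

22

Distances from B: A:2, C:2, D:1, E:2, F:2, G:2, H:2, I:2, J:2, K:2, L:2, M:1.
Sum = 2 + 2 + 1 + 2 + 2 + 2 + 2 + 2 + 2 + 2 + 2 + 1 = 22.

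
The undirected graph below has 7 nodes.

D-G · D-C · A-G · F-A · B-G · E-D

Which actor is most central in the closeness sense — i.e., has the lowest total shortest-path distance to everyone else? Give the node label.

G

Farness (sum of distances to all others) for each node — A:12, B:14, C:15, D:10, E:15, F:17, G:9.
The smallest farness is 9, for G, so G has the highest closeness.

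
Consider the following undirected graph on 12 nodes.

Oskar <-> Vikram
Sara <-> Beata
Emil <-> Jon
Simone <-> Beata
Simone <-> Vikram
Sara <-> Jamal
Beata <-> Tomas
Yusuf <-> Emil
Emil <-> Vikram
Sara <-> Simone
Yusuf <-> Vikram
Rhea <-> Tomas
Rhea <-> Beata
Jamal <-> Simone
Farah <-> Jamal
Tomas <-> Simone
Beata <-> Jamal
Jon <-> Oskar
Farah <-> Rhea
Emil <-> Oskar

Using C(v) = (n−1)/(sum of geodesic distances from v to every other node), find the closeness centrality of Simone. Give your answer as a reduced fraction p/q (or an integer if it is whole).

11/18

Distances from Simone: Beata:1, Emil:2, Farah:2, Jamal:1, Jon:3, Oskar:2, Rhea:2, Sara:1, Tomas:1, Vikram:1, Yusuf:2. Sum = 18.
n = 12, so closeness = 11/18.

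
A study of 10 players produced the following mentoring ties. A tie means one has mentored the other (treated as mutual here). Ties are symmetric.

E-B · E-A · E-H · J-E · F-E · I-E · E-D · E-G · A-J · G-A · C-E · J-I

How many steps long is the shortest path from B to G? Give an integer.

One shortest route is B – E – G, which uses 2 edges, and B and G are not directly tied, so nothing shorter exists. So d(B,G) = 2.

2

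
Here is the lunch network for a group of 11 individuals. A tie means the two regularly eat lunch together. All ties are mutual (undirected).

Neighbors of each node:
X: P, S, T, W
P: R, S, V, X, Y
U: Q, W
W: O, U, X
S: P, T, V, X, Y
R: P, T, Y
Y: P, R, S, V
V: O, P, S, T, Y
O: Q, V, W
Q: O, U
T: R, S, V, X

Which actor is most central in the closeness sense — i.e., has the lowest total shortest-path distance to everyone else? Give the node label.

V

Farness (sum of distances to all others) for each node — O:18, P:17, Q:25, R:23, S:17, T:18, U:26, V:16, W:19, X:17, Y:20.
The smallest farness is 16, for V, so V has the highest closeness.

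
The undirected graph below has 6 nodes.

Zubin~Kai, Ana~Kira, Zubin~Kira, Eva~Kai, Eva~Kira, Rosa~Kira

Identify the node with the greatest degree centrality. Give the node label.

Kira

Degrees — Ana:1, Eva:2, Kai:2, Kira:4, Rosa:1, Zubin:2.
The maximum is 4, attained only by Kira.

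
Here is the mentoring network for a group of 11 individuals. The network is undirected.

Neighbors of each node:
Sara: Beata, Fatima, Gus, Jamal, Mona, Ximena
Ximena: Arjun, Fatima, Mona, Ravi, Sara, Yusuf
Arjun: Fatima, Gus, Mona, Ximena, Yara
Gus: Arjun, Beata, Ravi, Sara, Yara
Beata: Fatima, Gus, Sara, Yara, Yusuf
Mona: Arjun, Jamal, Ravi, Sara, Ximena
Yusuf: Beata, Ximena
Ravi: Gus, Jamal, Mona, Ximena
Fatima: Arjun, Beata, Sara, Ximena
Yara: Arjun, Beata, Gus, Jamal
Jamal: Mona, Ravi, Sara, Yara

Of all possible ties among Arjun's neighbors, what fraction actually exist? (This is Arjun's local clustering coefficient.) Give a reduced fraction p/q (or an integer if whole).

Arjun's neighbors: Fatima, Gus, Mona, Ximena, and Yara (k = 5).
Possible neighbor pairs: C(5,2) = 10. Edges among them: Fatima–Ximena, Gus–Yara, Mona–Ximena → e = 3.
Clustering(Arjun) = 3/10.

3/10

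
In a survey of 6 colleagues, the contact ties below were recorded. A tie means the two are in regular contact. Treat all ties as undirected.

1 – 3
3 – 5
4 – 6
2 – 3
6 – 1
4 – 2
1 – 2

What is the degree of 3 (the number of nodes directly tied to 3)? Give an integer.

3 is directly tied to 1, 2, and 5. That is 3 neighbors, so the degree of 3 is 3.

3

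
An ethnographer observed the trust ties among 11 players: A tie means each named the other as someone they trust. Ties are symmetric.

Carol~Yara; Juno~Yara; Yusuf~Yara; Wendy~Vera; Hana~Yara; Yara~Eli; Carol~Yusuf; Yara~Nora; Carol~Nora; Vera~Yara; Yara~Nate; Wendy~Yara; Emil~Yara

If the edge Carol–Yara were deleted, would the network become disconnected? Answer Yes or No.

Even without that edge, Carol still reaches Yara via Carol – Nora – Yara, so the network stays connected. Not a bridge.

No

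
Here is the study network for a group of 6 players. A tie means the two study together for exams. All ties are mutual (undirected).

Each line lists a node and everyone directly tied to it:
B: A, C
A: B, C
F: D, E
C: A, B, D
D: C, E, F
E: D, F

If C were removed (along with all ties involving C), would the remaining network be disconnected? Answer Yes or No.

Yes

Removing C leaves {D, E, and F} with no path to {A and B}, so the network splits into 2 components. C is a cut vertex.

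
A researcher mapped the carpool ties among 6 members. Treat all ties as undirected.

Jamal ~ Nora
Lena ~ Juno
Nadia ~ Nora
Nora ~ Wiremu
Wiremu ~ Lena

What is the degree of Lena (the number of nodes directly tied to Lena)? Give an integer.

2

Lena is directly tied to Juno and Wiremu. That is 2 neighbors, so the degree of Lena is 2.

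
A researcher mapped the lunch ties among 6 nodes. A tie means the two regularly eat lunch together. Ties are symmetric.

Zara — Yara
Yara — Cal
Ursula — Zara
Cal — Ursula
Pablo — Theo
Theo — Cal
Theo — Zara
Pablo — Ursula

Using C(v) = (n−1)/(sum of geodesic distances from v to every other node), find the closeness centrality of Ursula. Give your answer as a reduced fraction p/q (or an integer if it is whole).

Distances from Ursula: Cal:1, Pablo:1, Theo:2, Yara:2, Zara:1. Sum = 7.
n = 6, so closeness = 5/7.

5/7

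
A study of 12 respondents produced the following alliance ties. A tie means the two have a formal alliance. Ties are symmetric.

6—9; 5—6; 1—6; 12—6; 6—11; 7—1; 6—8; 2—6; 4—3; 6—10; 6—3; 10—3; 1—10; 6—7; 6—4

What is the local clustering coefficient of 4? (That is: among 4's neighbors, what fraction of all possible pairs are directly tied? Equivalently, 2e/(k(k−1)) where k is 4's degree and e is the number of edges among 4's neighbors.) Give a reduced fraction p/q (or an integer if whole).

1

4's neighbors: 3 and 6 (k = 2).
Possible neighbor pairs: C(2,2) = 1. Edges among them: 3–6 → e = 1.
Clustering(4) = 1/1.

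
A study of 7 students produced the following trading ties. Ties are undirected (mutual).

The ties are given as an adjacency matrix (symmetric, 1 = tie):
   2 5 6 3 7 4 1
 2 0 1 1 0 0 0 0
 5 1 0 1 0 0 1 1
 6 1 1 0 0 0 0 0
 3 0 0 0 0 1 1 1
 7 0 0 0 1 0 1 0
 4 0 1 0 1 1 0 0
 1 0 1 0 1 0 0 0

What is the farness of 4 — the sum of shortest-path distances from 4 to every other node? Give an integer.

Distances from 4: 1:2, 2:2, 3:1, 5:1, 6:2, 7:1.
Sum = 2 + 2 + 1 + 1 + 2 + 1 = 9.

9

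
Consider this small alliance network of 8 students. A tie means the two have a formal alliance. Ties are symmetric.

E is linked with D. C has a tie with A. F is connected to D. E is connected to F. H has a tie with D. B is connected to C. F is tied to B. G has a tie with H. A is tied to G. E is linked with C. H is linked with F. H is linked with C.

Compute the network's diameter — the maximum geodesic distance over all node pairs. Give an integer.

Eccentricity of each node (its greatest distance to any other): A:3, B:3, C:2, D:3, E:3, F:3, G:3, H:2.
The maximum eccentricity is 3, realized for instance by the pair A–F via A – C – E – F. So the diameter is 3.

3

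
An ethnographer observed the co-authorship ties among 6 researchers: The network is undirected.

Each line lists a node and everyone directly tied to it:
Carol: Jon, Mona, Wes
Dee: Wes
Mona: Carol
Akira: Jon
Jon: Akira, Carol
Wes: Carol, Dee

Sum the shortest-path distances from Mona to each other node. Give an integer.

11

Distances from Mona: Akira:3, Carol:1, Dee:3, Jon:2, Wes:2.
Sum = 3 + 1 + 3 + 2 + 2 = 11.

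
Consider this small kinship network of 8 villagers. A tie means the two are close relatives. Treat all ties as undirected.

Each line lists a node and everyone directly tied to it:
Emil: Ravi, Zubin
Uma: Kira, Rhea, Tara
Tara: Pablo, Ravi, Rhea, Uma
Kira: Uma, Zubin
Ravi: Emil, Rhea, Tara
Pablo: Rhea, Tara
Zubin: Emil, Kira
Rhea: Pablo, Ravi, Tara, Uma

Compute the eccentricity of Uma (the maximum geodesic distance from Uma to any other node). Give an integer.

Distances from Uma: Emil:3, Kira:1, Pablo:2, Ravi:2, Rhea:1, Tara:1, Zubin:2.
The largest is 3 (to Emil), so the eccentricity of Uma is 3.

3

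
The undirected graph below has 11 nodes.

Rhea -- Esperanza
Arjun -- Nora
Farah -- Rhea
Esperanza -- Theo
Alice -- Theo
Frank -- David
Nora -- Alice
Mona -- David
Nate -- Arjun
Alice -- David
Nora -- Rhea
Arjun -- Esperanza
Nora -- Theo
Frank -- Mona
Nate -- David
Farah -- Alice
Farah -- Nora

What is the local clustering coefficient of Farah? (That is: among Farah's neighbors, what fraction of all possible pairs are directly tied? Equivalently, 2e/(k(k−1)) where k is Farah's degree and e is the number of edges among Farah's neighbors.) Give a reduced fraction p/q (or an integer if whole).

2/3

Farah's neighbors: Alice, Nora, and Rhea (k = 3).
Possible neighbor pairs: C(3,2) = 3. Edges among them: Alice–Nora, Nora–Rhea → e = 2.
Clustering(Farah) = 2/3.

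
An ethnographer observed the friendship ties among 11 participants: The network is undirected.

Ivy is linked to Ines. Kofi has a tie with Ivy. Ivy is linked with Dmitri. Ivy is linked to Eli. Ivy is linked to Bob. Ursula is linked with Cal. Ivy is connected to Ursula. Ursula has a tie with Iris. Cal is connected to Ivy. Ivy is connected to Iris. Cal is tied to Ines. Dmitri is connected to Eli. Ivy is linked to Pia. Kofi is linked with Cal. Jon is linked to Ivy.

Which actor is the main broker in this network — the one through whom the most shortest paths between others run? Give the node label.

Ivy

Unnormalized betweenness of each node: Bob:0, Cal:3/2, Dmitri:0, Eli:0, Ines:0, Iris:0, Ivy:38, Jon:0, Kofi:0, Pia:0, Ursula:1/2.
Ivy has the largest value, 38, making it the main broker — the node through which the most shortest paths run.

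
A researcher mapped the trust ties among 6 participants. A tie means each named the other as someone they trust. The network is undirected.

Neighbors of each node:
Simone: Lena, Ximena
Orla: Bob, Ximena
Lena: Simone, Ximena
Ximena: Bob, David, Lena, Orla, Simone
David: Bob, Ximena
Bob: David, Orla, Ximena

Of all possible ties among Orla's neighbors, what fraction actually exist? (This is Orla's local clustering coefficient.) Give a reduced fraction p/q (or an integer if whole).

Orla's neighbors: Bob and Ximena (k = 2).
Possible neighbor pairs: C(2,2) = 1. Edges among them: Bob–Ximena → e = 1.
Clustering(Orla) = 1/1.

1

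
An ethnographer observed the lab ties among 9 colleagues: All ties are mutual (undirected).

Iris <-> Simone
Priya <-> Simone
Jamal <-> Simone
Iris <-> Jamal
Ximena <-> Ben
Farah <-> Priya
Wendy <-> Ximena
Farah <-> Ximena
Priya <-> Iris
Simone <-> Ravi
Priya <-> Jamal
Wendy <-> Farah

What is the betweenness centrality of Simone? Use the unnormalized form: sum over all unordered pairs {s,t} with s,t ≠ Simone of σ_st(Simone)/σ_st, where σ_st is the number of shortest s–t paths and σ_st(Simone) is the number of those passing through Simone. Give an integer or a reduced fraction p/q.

7

Pairs whose geodesics pass through Simone — Iris–Ravi: 1; Ravi–Jamal: 1; Ravi–Priya: 1; Ravi–Farah: 1; Ravi–Ximena: 1; Ravi–Wendy: 1; Ravi–Ben: 1.
All other pairs contribute 0.
Summing the contributions gives betweenness(Simone) = 7.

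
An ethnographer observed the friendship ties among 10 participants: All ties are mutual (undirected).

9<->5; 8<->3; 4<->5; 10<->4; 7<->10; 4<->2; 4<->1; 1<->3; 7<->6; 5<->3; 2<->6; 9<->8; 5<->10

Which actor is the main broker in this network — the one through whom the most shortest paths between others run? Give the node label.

5

Unnormalized betweenness of each node: 1:11/5, 2:64/15, 3:28/5, 4:121/10, 5:419/30, 6:1, 7:41/15, 8:5/6, 9:77/30, 10:116/15.
5 has the largest value, 419/30, making it the main broker — the node through which the most shortest paths run.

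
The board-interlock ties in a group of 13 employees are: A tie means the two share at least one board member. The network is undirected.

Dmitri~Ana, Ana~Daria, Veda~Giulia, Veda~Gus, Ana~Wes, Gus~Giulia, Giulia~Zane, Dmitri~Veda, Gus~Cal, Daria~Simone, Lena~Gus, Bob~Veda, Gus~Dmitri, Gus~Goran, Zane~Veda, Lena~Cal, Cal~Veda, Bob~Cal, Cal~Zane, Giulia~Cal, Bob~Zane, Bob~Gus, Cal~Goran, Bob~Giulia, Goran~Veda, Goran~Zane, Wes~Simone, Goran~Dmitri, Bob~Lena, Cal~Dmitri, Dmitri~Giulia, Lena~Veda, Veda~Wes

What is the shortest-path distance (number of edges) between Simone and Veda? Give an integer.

One shortest route is Simone – Wes – Veda, which uses 2 edges, and Simone and Veda are not directly tied, so nothing shorter exists. So d(Simone,Veda) = 2.

2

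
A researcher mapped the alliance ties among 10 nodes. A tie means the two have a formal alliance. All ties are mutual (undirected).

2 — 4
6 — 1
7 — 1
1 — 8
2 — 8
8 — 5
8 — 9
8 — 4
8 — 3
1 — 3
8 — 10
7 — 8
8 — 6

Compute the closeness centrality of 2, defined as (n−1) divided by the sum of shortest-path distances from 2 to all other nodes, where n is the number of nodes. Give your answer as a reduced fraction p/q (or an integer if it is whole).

9/16

Distances from 2: 1:2, 3:2, 4:1, 5:2, 6:2, 7:2, 8:1, 9:2, 10:2. Sum = 16.
n = 10, so closeness = 9/16.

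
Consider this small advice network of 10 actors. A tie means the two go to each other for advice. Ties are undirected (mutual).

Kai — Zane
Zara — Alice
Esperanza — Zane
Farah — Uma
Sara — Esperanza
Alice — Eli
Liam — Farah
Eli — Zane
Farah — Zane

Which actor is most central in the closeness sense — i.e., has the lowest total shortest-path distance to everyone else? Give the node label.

Zane

Farness (sum of distances to all others) for each node — Alice:25, Eli:19, Esperanza:21, Farah:19, Kai:23, Liam:27, Sara:29, Uma:27, Zane:15, Zara:33.
The smallest farness is 15, for Zane, so Zane has the highest closeness.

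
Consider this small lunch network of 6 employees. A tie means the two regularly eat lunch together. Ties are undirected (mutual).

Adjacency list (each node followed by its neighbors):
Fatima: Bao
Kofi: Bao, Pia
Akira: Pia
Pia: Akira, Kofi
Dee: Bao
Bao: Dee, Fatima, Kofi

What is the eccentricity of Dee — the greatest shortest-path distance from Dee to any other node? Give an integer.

4

Distances from Dee: Akira:4, Bao:1, Fatima:2, Kofi:2, Pia:3.
The largest is 4 (to Akira), so the eccentricity of Dee is 4.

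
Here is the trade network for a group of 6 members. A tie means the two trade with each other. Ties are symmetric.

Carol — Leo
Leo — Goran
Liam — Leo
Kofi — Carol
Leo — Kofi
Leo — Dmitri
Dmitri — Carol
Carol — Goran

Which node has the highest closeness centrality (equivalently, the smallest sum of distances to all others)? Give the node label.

Leo

Farness (sum of distances to all others) for each node — Carol:6, Dmitri:8, Goran:8, Kofi:8, Leo:5, Liam:9.
The smallest farness is 5, for Leo, so Leo has the highest closeness.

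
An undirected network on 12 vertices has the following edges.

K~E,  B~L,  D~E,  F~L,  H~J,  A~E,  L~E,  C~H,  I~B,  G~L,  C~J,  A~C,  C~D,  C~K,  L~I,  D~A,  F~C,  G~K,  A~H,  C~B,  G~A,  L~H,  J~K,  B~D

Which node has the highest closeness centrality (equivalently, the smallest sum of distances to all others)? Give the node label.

C

Farness (sum of distances to all others) for each node — A:18, B:18, C:15, D:18, E:18, F:20, G:19, H:18, I:23, J:20, K:19, L:16.
The smallest farness is 15, for C, so C has the highest closeness.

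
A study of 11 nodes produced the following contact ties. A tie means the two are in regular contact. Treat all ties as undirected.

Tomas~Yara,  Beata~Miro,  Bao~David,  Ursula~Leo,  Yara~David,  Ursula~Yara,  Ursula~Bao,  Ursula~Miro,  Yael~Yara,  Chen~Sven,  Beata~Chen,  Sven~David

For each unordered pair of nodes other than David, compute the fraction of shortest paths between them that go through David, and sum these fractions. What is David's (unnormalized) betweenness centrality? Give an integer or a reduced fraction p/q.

23/2

Pairs whose geodesics pass through David — Chen–Yara: 1; Chen–Bao: 1; Chen–Tomas: 1; Chen–Yael: 1; Yara–Sven: 1; Yara–Bao: 1/2; Sven–Bao: 1; Sven–Ursula: 2/2; Sven–Tomas: 1; Sven–Leo: 2/2; Sven–Yael: 1; Bao–Tomas: 1/2; Bao–Yael: 1/2.
All other pairs contribute 0.
Summing the contributions gives betweenness(David) = 23/2.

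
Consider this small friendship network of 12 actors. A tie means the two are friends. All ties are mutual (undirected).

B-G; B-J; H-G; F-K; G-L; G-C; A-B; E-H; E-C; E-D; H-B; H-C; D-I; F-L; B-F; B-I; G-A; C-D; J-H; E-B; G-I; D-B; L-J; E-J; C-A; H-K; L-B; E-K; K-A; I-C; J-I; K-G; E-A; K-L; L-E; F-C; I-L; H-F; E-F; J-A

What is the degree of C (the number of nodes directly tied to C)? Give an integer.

C is directly tied to A, D, E, F, G, H, and I. That is 7 neighbors, so the degree of C is 7.

7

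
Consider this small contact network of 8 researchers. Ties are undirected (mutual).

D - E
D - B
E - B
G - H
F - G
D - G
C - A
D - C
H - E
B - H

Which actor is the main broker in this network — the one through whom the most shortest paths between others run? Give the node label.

Unnormalized betweenness of each node: A:0, B:1, C:6, D:12, E:1, F:0, G:7, H:2.
D has the largest value, 12, making it the main broker — the node through which the most shortest paths run.

D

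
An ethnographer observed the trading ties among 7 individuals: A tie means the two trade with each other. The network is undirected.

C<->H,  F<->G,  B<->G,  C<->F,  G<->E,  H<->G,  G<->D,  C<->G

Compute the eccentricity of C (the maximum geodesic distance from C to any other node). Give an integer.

Distances from C: B:2, D:2, E:2, F:1, G:1, H:1.
The largest is 2 (to E, D, and B), so the eccentricity of C is 2.

2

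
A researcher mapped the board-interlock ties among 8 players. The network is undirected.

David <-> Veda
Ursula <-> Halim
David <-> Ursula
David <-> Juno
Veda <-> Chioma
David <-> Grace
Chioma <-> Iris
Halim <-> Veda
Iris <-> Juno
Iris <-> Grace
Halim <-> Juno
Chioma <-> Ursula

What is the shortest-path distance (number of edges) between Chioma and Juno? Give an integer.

One shortest route is Chioma – Iris – Juno, which uses 2 edges, and Chioma and Juno are not directly tied, so nothing shorter exists. So d(Chioma,Juno) = 2.

2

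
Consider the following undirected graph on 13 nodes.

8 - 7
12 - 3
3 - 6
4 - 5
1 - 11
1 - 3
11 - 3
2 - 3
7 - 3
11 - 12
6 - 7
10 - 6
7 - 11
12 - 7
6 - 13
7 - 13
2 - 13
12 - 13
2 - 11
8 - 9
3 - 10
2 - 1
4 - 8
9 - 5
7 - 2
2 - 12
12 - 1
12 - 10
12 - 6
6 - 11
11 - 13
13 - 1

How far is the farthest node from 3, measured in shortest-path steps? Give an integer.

4

Distances from 3: 1:1, 2:1, 4:3, 5:4, 6:1, 7:1, 8:2, 9:3, 10:1, 11:1, 12:1, 13:2.
The largest is 4 (to 5), so the eccentricity of 3 is 4.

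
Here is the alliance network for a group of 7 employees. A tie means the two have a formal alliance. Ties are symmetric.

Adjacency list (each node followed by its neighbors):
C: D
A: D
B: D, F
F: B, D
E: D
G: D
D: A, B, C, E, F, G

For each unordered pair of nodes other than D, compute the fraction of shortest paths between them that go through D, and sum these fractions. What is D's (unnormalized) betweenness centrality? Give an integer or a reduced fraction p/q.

14

Pairs whose geodesics pass through D — B–A: 1; B–C: 1; B–G: 1; B–E: 1; A–C: 1; A–G: 1; A–E: 1; A–F: 1; C–G: 1; C–E: 1; C–F: 1; G–E: 1; G–F: 1; E–F: 1.
All other pairs contribute 0.
Summing the contributions gives betweenness(D) = 14.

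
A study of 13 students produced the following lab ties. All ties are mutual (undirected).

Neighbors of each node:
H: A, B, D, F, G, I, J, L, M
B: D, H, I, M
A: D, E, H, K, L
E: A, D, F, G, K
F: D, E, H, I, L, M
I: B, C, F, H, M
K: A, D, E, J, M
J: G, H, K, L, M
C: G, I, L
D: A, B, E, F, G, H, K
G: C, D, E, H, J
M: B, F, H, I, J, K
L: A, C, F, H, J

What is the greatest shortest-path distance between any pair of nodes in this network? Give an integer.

Eccentricity of each node (its greatest distance to any other): A:2, B:2, C:3, D:2, E:2, F:2, G:2, H:2, I:2, J:2, K:3, L:2, M:2.
The maximum eccentricity is 3, realized for instance by the pair K–C via K – M – I – C. So the diameter is 3.

3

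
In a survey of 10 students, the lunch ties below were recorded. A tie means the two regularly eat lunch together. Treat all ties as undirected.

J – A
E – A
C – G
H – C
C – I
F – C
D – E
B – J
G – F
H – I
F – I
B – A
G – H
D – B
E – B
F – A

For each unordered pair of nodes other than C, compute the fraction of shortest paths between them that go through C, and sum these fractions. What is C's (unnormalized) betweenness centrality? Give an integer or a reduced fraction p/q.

Pairs whose geodesics pass through C — H–F: 1/3; H–J: 1/3; H–B: 1/3; H–D: 2/6; H–E: 1/3; H–A: 1/3; I–G: 1/3.
All other pairs contribute 0.
Summing the contributions gives betweenness(C) = 7/3.

7/3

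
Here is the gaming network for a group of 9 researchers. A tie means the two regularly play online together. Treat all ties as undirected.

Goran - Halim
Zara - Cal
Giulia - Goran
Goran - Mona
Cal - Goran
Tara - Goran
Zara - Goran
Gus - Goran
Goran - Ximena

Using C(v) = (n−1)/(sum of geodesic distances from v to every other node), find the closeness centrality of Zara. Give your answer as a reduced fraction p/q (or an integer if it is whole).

4/7

Distances from Zara: Cal:1, Giulia:2, Goran:1, Gus:2, Halim:2, Mona:2, Tara:2, Ximena:2. Sum = 14.
n = 9, so closeness = 8/14 = 4/7.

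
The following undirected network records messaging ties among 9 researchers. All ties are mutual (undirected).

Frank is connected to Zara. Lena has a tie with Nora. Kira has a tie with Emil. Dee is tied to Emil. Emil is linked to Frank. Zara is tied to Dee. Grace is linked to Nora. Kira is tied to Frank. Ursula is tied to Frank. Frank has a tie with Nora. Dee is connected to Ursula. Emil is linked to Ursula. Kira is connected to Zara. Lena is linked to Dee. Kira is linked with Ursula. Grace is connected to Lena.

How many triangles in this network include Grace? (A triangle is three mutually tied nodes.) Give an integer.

1

Grace's neighbors: Lena and Nora.
Neighbor pairs that are themselves tied: Grace–Lena–Nora. Each forms one triangle with Grace, for 1 in total.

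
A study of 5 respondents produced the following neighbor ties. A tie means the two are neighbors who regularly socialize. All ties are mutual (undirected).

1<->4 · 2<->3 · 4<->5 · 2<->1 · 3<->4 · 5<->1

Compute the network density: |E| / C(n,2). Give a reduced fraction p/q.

3/5

There are 6 edges and 5 nodes, so the maximum possible is C(5,2) = 10.
Density = 6/10 = 3/5.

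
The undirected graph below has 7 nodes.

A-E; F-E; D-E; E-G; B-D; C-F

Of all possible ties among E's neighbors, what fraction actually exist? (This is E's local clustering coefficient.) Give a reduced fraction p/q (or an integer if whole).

E's neighbors: A, D, F, and G (k = 4).
Possible neighbor pairs: C(4,2) = 6. Edges among them: none → e = 0.
Clustering(E) = 0/6 = 0.

0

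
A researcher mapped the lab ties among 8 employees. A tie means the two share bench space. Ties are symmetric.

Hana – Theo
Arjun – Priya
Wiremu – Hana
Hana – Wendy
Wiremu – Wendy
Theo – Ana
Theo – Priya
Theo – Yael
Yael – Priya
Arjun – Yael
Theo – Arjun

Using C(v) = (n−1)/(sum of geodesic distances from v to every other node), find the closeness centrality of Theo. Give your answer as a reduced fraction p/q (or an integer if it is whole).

7/9

Distances from Theo: Ana:1, Arjun:1, Hana:1, Priya:1, Wendy:2, Wiremu:2, Yael:1. Sum = 9.
n = 8, so closeness = 7/9.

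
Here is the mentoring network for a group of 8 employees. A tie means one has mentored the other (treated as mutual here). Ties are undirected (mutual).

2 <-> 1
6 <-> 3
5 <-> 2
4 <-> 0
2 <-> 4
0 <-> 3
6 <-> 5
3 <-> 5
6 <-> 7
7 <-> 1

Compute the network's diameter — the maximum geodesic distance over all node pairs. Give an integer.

3

Eccentricity of each node (its greatest distance to any other): 0:3, 1:3, 2:2, 3:3, 4:3, 5:2, 6:3, 7:3.
The maximum eccentricity is 3, realized for instance by the pair 4–6 via 4 – 0 – 3 – 6. So the diameter is 3.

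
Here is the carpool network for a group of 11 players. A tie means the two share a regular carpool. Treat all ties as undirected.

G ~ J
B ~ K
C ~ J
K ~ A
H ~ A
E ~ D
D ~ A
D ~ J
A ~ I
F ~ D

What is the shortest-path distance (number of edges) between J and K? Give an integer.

3

One shortest route is J – D – A – K, which uses 3 edges, and at distance 2 from J we only reach {A, E, F}, which does not include K. So d(J,K) = 3.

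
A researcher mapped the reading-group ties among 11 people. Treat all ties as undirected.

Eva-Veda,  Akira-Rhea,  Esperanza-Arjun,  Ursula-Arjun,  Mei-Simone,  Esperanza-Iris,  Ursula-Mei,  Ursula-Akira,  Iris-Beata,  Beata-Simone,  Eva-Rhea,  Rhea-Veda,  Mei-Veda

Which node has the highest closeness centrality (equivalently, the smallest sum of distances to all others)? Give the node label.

Farness (sum of distances to all others) for each node — Akira:24, Arjun:24, Beata:27, Esperanza:28, Eva:30, Iris:30, Mei:19, Rhea:26, Simone:23, Ursula:20, Veda:23.
The smallest farness is 19, for Mei, so Mei has the highest closeness.

Mei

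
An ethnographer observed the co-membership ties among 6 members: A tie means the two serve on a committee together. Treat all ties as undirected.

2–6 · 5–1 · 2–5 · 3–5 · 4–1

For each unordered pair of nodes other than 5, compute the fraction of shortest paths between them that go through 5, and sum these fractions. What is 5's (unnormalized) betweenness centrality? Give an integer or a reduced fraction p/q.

8

Pairs whose geodesics pass through 5 — 2–1: 1; 2–3: 1; 2–4: 1; 1–3: 1; 1–6: 1; 3–6: 1; 3–4: 1; 6–4: 1.
All other pairs contribute 0.
Summing the contributions gives betweenness(5) = 8.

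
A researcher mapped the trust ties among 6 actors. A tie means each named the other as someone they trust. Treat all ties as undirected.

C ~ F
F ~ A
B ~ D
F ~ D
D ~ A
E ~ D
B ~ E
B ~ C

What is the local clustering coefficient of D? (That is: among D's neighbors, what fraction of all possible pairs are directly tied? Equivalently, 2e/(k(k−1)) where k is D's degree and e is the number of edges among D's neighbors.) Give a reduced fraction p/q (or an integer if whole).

1/3

D's neighbors: A, B, E, and F (k = 4).
Possible neighbor pairs: C(4,2) = 6. Edges among them: A–F, B–E → e = 2.
Clustering(D) = 2/6 = 1/3.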